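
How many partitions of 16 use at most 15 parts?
By conjugation, equals partitions of 16 into parts ≤ 15. Let r_j(i) = number of partitions of i into parts ≤ j, for i = 0..16. r_1(i) = 1 for all i; r_j(i) = r_{j-1}(i) + r_j(i-j). Rows j = 2..15: ≤2: 1 1 2 2 3 3 4 4 5 5 6 6 7 7 8 8 9; ≤3: 1 1 2 3 4 5 7 8 10 12 14 16 19 21 24 27 30; ≤4: 1 1 2 3 5 6 9 11 15 18 23 27 34 39 47 54 64; ≤5: 1 1 2 3 5 7 10 13 18 23 30 37 47 57 70 84 101; ≤6: 1 1 2 3 5 7 11 14 20 26 35 44 58 71 90 110 136; ≤7: 1 1 2 3 5 7 11 15 21 28 38 49 65 82 105 131 164; ≤8: 1 1 2 3 5 7 11 15 22 29 40 52 70 89 116 146 186; ≤9: 1 1 2 3 5 7 11 15 22 30 41 54 73 94 123 157 201; ≤10: 1 1 2 3 5 7 11 15 22 30 42 55 75 97 128 164 212; ≤11: 1 1 2 3 5 7 11 15 22 30 42 56 76 99 131 169 219; ≤12: 1 1 2 3 5 7 11 15 22 30 42 56 77 100 133 172 224; ≤13: 1 1 2 3 5 7 11 15 22 30 42 56 77 101 134 174 227; ≤14: 1 1 2 3 5 7 11 15 22 30 42 56 77 101 135 175 229; ≤15: 1 1 2 3 5 7 11 15 22 30 42 56 77 101 135 176 230. r_15(16) = 230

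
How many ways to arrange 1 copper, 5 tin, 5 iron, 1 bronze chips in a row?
12! / (1! × 5! × 5! × 1!) = 33264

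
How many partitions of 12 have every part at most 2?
Let r_j(i) = number of partitions of i into parts ≤ j, for i = 0..12. r_1(i) = 1 for all i; r_j(i) = r_{j-1}(i) + r_j(i-j). Rows j = 2..2: ≤2: 1 1 2 2 3 3 4 4 5 5 6 6 7. r_2(12) = 7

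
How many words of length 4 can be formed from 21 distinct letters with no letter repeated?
P(21,4) = 21!/(21-4)! = 143640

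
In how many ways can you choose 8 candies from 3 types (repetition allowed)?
C(8+3-1, 3-1) = C(10, 2) = 45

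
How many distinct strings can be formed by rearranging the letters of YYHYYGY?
7! / (5! × 1! × 1!) = 42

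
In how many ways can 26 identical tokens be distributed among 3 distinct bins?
C(26+3-1, 3-1) = C(28, 2) = 378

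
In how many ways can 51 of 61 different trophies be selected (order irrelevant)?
C(61,51) = 61!/(51!×10!) = 90177170226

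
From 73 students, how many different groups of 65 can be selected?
C(73,65) = 73!/(65!×8!) = 13442126049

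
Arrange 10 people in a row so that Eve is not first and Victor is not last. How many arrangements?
By inclusion-exclusion: 10! - 2×(10-1)! + (10-2)! = 3628800 - 725760 + 40320 = 2943360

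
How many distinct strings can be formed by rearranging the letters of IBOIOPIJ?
8! / (1! × 2! × 3! × 1! × 1!) = 3360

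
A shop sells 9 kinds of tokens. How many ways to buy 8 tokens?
C(8+9-1, 9-1) = C(16, 8) = 12870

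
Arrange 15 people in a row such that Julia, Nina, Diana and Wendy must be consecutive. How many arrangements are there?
Treat the 4 as one block: (15-4+1)! × 4! = 479001600 × 24 = 11496038400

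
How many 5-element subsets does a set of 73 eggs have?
C(73,5) = 73!/(5!×68!) = 15020334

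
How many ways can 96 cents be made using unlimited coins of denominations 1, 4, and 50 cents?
Coefficient of x^96 in 1/(1-x^1) · 1/(1-x^4) · 1/(1-x^50). Case on j = number of 50-cent coins (j = 0..1); remainder r = 96 - 50j is made from {1,4} in ⌊r/4⌋+1 ways. r = 96, 46 → 25 + 12 = 37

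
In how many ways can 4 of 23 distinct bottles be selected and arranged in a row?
P(23,4) = 23!/(23-4)! = 212520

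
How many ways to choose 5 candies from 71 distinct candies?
C(71,5) = 71!/(5!×66!) = 13019909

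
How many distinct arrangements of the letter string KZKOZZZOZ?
9! / (2! × 2! × 5!) = 756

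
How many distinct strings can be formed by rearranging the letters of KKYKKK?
6! / (5! × 1!) = 6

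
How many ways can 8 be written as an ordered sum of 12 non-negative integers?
C(8+12-1, 12-1) = C(19, 11) = 75582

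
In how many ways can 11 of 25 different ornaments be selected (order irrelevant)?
C(25,11) = 25!/(11!×14!) = 4457400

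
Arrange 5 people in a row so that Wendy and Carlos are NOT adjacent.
Total - adjacent = 5! - (5-1)!×2 = 120 - 48 = 72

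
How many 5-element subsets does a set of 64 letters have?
C(64,5) = 64!/(5!×59!) = 7624512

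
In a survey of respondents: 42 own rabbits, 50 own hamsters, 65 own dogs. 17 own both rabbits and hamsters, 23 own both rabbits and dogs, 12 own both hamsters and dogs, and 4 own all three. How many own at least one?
|A∪B∪C| = 42+50+65-17-23-12+4 = 109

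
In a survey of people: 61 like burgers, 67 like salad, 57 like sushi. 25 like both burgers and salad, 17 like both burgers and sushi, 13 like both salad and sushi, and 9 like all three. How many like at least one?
|A∪B∪C| = 61+67+57-25-17-13+9 = 139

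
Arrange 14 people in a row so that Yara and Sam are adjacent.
Treat as block: (14-1)! × 2! = 6227020800 × 2 = 12454041600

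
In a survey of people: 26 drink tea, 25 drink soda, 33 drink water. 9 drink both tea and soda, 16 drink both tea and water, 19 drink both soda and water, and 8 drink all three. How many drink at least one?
|A∪B∪C| = 26+25+33-9-16-19+8 = 48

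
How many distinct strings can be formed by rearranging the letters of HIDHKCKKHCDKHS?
14! / (1! × 4! × 2! × 1! × 2! × 4!) = 37837800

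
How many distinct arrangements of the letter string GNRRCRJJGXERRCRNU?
17! / (1! × 1! × 1! × 2! × 2! × 2! × 6! × 2!) = 30875644800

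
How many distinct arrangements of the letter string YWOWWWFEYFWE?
12! / (1! × 2! × 2! × 2! × 5!) = 498960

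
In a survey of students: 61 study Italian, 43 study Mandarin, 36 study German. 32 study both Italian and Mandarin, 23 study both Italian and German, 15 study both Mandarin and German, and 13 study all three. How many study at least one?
|A∪B∪C| = 61+43+36-32-23-15+13 = 83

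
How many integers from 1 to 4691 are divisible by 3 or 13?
⌊4691/3⌋ + ⌊4691/13⌋ - ⌊4691/39⌋ = 1563 + 360 - 120 = 1803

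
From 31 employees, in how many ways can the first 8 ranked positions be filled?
P(31,8) = 31!/(31-8)! = 318073392000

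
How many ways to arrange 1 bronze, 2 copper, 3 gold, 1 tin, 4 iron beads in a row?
11! / (1! × 2! × 3! × 1! × 4!) = 138600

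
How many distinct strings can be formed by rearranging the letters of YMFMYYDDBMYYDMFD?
16! / (1! × 4! × 5! × 4! × 2!) = 151351200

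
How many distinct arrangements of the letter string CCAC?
4! / (3! × 1!) = 4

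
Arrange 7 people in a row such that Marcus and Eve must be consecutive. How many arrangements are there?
Treat the 2 as one block: (7-2+1)! × 2! = 720 × 2 = 1440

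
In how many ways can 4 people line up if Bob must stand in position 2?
Fix one position: (4-1)! = 6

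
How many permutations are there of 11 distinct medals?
11! = 39916800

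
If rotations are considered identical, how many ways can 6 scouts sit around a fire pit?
Circular: fix one position, arrange the rest. (6-1)! = 120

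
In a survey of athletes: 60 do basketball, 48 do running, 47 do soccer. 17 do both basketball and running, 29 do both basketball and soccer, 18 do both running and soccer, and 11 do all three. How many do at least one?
|A∪B∪C| = 60+48+47-17-29-18+11 = 102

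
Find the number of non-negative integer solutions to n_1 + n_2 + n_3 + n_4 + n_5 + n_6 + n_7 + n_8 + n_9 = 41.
C(41+9-1, 9-1) = C(49, 8) = 450978066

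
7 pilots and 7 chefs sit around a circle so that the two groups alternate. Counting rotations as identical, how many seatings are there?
Fix one of the pilots: (7-1)! ways for the remaining pilots, × 7! ways for the chefs = 720 × 5040 = 3628800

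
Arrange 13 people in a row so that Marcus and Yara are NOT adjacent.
Total - adjacent = 13! - (13-1)!×2 = 6227020800 - 958003200 = 5269017600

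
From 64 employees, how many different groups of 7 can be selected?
C(64,7) = 64!/(7!×57!) = 621216192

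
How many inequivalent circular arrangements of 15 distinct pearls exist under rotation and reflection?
(15-1)!/2 = 87178291200/2 = 43589145600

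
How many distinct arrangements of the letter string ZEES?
4! / (1! × 1! × 2!) = 12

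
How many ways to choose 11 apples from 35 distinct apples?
C(35,11) = 35!/(11!×24!) = 417225900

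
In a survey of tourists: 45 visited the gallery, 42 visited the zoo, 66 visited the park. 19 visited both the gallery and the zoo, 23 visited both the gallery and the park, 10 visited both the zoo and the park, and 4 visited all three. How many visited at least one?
|A∪B∪C| = 45+42+66-19-23-10+4 = 105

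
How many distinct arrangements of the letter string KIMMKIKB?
8! / (2! × 1! × 2! × 3!) = 1680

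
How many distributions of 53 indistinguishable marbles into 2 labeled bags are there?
C(53+2-1, 2-1) = C(54, 1) = 54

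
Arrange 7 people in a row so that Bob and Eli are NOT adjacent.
Total - adjacent = 7! - (7-1)!×2 = 5040 - 1440 = 3600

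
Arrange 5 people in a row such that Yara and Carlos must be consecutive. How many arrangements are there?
Treat the 2 as one block: (5-2+1)! × 2! = 24 × 2 = 48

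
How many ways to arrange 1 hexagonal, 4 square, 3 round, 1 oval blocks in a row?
9! / (1! × 4! × 3! × 1!) = 2520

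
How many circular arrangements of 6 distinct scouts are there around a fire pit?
Circular: fix one position, arrange the rest. (6-1)! = 120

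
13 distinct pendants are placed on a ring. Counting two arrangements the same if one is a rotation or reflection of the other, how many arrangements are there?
(13-1)!/2 = 479001600/2 = 239500800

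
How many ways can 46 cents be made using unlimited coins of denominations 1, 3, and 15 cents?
Coefficient of x^46 in 1/(1-x^1) · 1/(1-x^3) · 1/(1-x^15). Case on j = number of 15-cent coins (j = 0..3); remainder r = 46 - 15j is made from {1,3} in ⌊r/3⌋+1 ways. r = 46, 31, 16, 1 → 16 + 11 + 6 + 1 = 34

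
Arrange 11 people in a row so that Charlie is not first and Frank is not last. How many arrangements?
By inclusion-exclusion: 11! - 2×(11-1)! + (11-2)! = 39916800 - 7257600 + 362880 = 33022080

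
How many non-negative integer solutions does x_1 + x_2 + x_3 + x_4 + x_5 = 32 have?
C(32+5-1, 5-1) = C(36, 4) = 58905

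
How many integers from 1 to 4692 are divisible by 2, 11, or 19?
⌊4692/2⌋+⌊4692/11⌋+⌊4692/19⌋ - ⌊4692/22⌋-⌊4692/38⌋-⌊4692/209⌋ + ⌊4692/418⌋ = 2346+426+246 - 213-123-22 + 11 = 2671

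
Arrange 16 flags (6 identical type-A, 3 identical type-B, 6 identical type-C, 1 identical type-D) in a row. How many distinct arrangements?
16! / (6! × 3! × 6! × 1!) = 6726720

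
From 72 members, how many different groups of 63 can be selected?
C(72,63) = 72!/(63!×9!) = 85113005120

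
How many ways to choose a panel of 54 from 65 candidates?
C(65,54) = 65!/(54!×11!) = 895068996640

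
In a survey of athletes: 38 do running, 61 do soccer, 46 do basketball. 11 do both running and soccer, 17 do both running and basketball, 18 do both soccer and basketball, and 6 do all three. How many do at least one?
|A∪B∪C| = 38+61+46-11-17-18+6 = 105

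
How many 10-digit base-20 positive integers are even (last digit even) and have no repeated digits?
Last∈{0,2,4,6,8,10,12,14,16,18}. Last=0: 33522128640. Last nonzero: 9×18×P(18,8) = 285820254720. Total = 319342383360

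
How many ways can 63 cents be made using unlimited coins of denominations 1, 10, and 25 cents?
Coefficient of x^63 in 1/(1-x^1) · 1/(1-x^10) · 1/(1-x^25). Case on j = number of 25-cent coins (j = 0..2); remainder r = 63 - 25j is made from {1,10} in ⌊r/10⌋+1 ways. r = 63, 38, 13 → 7 + 4 + 2 = 13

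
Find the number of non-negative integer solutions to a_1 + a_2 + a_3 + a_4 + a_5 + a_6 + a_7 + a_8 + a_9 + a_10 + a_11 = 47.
C(47+11-1, 11-1) = C(57, 10) = 43183019880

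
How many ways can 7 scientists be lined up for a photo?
7! = 5040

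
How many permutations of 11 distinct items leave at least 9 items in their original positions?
Exactly j fixed points: C(11,j)·!(11-j); sum over j ≥ 9 (derangement numbers via !m = (m-1)·(!(m-1) + !(m-2)): !0..!2 = 1, 0, 1). Σ_{j=9}^{11} C(11,j)·!(11-j) = C(11,9)·!2 + C(11,10)·!1 + C(11,11)·!0 = 55·1 + 11·0 + 1·1 = 56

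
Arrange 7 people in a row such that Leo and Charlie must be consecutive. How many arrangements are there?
Treat the 2 as one block: (7-2+1)! × 2! = 720 × 2 = 1440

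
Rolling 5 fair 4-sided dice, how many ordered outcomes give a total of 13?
Coefficient of x^13 in (x + x² + ... + x^4)^5. By inclusion-exclusion on dice exceeding 4: Σ_j (-1)^j C(5,j)·C(13-1-4j, 4) = C(5,0)·C(12,4) - C(5,1)·C(8,4) + C(5,2)·C(4,4) = 1·495 - 5·70 + 10·1 = 155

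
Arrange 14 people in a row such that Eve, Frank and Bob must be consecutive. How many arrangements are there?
Treat the 3 as one block: (14-3+1)! × 3! = 479001600 × 6 = 2874009600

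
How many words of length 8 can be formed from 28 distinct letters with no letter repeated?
P(28,8) = 28!/(28-8)! = 125318793600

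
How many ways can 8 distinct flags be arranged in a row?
8! = 40320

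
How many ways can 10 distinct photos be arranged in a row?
10! = 3628800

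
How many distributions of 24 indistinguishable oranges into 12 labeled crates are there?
C(24+12-1, 12-1) = C(35, 11) = 417225900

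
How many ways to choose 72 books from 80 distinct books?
C(80,72) = 80!/(72!×8!) = 28987537150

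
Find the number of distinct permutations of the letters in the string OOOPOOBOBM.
10! / (1! × 2! × 1! × 6!) = 2520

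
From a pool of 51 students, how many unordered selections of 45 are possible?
C(51,45) = 51!/(45!×6!) = 18009460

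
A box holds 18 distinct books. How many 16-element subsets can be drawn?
C(18,16) = 18!/(16!×2!) = 153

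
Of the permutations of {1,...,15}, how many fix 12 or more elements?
Exactly j fixed points: C(15,j)·!(15-j); sum over j ≥ 12 (derangement numbers via !m = (m-1)·(!(m-1) + !(m-2)): !0..!3 = 1, 0, 1, 2). Σ_{j=12}^{15} C(15,j)·!(15-j) = C(15,12)·!3 + C(15,13)·!2 + C(15,14)·!1 + C(15,15)·!0 = 455·2 + 105·1 + 15·0 + 1·1 = 1016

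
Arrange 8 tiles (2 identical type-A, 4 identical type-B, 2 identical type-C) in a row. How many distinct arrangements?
8! / (2! × 4! × 2!) = 420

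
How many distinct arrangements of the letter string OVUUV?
5! / (1! × 2! × 2!) = 30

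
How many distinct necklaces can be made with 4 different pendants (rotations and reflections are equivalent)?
(4-1)!/2 = 6/2 = 3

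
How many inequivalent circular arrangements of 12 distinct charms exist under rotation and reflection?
(12-1)!/2 = 39916800/2 = 19958400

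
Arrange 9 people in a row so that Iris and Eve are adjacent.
Treat as block: (9-1)! × 2! = 40320 × 2 = 80640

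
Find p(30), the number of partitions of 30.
Pentagonal recurrence p(n) = p(n-1) + p(n-2) - p(n-5) - p(n-7) + p(n-12) + p(n-15) - ... gives p(0..29) = 1, 1, 2, 3, 5, 7, 11, 15, 22, 30, 42, 56, 77, 101, 135, 176, 231, 297, 385, 490, 627, 792, 1002, 1255, 1575, 1958, 2436, 3010, 3718, 4565. p(30) = p(29) + p(28) - p(25) - p(23) + p(18) + p(15) - p(8) - p(4) = 4565 + 3718 - 1958 - 1255 + 385 + 176 - 22 - 5 = 5604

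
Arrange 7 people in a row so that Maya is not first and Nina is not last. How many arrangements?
By inclusion-exclusion: 7! - 2×(7-1)! + (7-2)! = 5040 - 1440 + 120 = 3720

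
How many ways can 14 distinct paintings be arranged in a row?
14! = 87178291200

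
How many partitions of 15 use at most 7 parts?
By conjugation, equals partitions of 15 into parts ≤ 7. Let r_j(i) = number of partitions of i into parts ≤ j, for i = 0..15. r_1(i) = 1 for all i; r_j(i) = r_{j-1}(i) + r_j(i-j). Rows j = 2..7: ≤2: 1 1 2 2 3 3 4 4 5 5 6 6 7 7 8 8; ≤3: 1 1 2 3 4 5 7 8 10 12 14 16 19 21 24 27; ≤4: 1 1 2 3 5 6 9 11 15 18 23 27 34 39 47 54; ≤5: 1 1 2 3 5 7 10 13 18 23 30 37 47 57 70 84; ≤6: 1 1 2 3 5 7 11 14 20 26 35 44 58 71 90 110; ≤7: 1 1 2 3 5 7 11 15 21 28 38 49 65 82 105 131. r_7(15) = 131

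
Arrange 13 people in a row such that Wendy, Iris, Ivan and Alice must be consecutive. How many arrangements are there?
Treat the 4 as one block: (13-4+1)! × 4! = 3628800 × 24 = 87091200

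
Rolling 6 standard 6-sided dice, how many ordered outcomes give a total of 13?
Coefficient of x^13 in (x + x² + ... + x^6)^6. By inclusion-exclusion on dice exceeding 6: Σ_j (-1)^j C(6,j)·C(13-1-6j, 5) = C(6,0)·C(12,5) - C(6,1)·C(6,5) = 1·792 - 6·6 = 756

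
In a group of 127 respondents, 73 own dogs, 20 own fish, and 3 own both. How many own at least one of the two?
|A∪B| = |A| + |B| - |A∩B| = 73 + 20 - 3 = 90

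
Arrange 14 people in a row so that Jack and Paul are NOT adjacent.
Total - adjacent = 14! - (14-1)!×2 = 87178291200 - 12454041600 = 74724249600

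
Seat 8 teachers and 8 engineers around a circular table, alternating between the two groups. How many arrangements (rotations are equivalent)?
Fix one of the teachers: (8-1)! ways for the remaining teachers, × 8! ways for the engineers = 5040 × 40320 = 203212800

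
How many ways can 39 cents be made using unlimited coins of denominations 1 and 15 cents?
Coefficient of x^39 in 1/(1-x^1) · 1/(1-x^15). Use j coins of 15 for j = 0..⌊39/15⌋ = 2, the rest in 1s: 2 + 1 = 3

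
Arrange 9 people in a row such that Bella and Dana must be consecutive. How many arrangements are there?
Treat the 2 as one block: (9-2+1)! × 2! = 40320 × 2 = 80640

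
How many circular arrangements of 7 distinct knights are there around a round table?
Circular: fix one position, arrange the rest. (7-1)! = 720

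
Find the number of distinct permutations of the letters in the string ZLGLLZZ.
7! / (3! × 1! × 3!) = 140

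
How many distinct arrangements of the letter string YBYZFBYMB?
9! / (3! × 1! × 1! × 3! × 1!) = 10080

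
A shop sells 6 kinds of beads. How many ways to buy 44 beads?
C(44+6-1, 6-1) = C(49, 5) = 1906884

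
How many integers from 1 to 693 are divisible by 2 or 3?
⌊693/2⌋ + ⌊693/3⌋ - ⌊693/6⌋ = 346 + 231 - 115 = 462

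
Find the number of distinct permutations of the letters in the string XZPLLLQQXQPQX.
13! / (3! × 3! × 1! × 2! × 4!) = 3603600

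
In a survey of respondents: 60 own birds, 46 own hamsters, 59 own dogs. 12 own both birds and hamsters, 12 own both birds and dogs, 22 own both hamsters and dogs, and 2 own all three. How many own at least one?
|A∪B∪C| = 60+46+59-12-12-22+2 = 121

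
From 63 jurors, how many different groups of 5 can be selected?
C(63,5) = 63!/(5!×58!) = 7028847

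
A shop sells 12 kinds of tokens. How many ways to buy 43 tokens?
C(43+12-1, 12-1) = C(54, 11) = 95722852680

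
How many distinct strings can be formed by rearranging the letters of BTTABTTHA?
9! / (4! × 1! × 2! × 2!) = 3780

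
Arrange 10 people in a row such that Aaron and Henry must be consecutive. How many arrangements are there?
Treat the 2 as one block: (10-2+1)! × 2! = 362880 × 2 = 725760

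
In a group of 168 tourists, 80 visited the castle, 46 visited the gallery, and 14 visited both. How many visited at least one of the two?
|A∪B| = |A| + |B| - |A∩B| = 80 + 46 - 14 = 112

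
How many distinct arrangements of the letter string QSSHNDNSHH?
10! / (1! × 3! × 3! × 1! × 2!) = 50400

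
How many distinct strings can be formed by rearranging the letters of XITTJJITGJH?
11! / (1! × 3! × 3! × 1! × 2! × 1!) = 554400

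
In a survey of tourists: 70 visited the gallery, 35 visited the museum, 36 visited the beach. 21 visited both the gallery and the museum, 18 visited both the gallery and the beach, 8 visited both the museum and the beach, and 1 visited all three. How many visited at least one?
|A∪B∪C| = 70+35+36-21-18-8+1 = 95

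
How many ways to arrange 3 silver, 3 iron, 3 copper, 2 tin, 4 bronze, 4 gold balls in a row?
19! / (3! × 3! × 3! × 2! × 4! × 4!) = 488864376000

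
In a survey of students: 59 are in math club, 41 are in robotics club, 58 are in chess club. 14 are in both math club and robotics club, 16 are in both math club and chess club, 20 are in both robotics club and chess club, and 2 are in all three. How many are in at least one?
|A∪B∪C| = 59+41+58-14-16-20+2 = 110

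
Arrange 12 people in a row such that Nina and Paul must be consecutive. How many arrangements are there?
Treat the 2 as one block: (12-2+1)! × 2! = 39916800 × 2 = 79833600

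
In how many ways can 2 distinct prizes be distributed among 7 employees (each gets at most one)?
P(7,2) = 7!/(7-2)! = 42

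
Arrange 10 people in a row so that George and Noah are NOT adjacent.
Total - adjacent = 10! - (10-1)!×2 = 3628800 - 725760 = 2903040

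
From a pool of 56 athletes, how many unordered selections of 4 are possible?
C(56,4) = 56!/(4!×52!) = 367290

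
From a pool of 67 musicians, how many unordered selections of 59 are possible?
C(67,59) = 67!/(59!×8!) = 6522361560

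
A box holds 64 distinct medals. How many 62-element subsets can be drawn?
C(64,62) = 64!/(62!×2!) = 2016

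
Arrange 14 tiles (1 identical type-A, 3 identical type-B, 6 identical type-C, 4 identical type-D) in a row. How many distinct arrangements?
14! / (1! × 3! × 6! × 4!) = 840840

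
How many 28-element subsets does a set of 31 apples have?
C(31,28) = 31!/(28!×3!) = 4495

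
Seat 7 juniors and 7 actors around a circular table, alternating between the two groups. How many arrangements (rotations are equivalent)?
Fix one of the juniors: (7-1)! ways for the remaining juniors, × 7! ways for the actors = 720 × 5040 = 3628800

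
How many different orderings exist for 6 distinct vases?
6! = 720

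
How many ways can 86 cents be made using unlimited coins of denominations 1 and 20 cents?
Coefficient of x^86 in 1/(1-x^1) · 1/(1-x^20). Use j coins of 20 for j = 0..⌊86/20⌋ = 4, the rest in 1s: 4 + 1 = 5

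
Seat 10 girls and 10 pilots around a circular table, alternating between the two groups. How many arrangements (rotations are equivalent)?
Fix one of the girls: (10-1)! ways for the remaining girls, × 10! ways for the pilots = 362880 × 3628800 = 1316818944000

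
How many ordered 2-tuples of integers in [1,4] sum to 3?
Coefficient of x^3 in (x + x² + ... + x^4)^2. By inclusion-exclusion on dice exceeding 4: Σ_j (-1)^j C(2,j)·C(3-1-4j, 1) = C(2,0)·C(2,1) = 1·2 = 2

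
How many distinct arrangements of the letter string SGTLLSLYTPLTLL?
14! / (2! × 1! × 1! × 1! × 3! × 6!) = 10090080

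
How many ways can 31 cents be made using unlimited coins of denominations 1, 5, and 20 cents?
Coefficient of x^31 in 1/(1-x^1) · 1/(1-x^5) · 1/(1-x^20). Case on j = number of 20-cent coins (j = 0..1); remainder r = 31 - 20j is made from {1,5} in ⌊r/5⌋+1 ways. r = 31, 11 → 7 + 3 = 10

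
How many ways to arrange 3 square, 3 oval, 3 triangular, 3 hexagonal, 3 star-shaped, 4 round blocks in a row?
19! / (3! × 3! × 3! × 3! × 3! × 4!) = 651819168000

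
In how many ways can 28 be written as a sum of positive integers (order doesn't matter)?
Pentagonal recurrence p(n) = p(n-1) + p(n-2) - p(n-5) - p(n-7) + p(n-12) + p(n-15) - ... gives p(0..27) = 1, 1, 2, 3, 5, 7, 11, 15, 22, 30, 42, 56, 77, 101, 135, 176, 231, 297, 385, 490, 627, 792, 1002, 1255, 1575, 1958, 2436, 3010. p(28) = p(27) + p(26) - p(23) - p(21) + p(16) + p(13) - p(6) - p(2) = 3010 + 2436 - 1255 - 792 + 231 + 101 - 11 - 2 = 3718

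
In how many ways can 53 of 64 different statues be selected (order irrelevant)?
C(64,53) = 64!/(53!×11!) = 743595781824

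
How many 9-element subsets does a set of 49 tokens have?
C(49,9) = 49!/(9!×40!) = 2054455634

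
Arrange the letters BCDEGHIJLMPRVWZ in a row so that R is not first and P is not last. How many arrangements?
By inclusion-exclusion: 15! - 2×(15-1)! + (15-2)! = 1307674368000 - 174356582400 + 6227020800 = 1139544806400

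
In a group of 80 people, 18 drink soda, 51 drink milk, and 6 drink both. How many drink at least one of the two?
|A∪B| = |A| + |B| - |A∩B| = 18 + 51 - 6 = 63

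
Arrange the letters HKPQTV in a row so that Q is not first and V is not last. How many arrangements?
By inclusion-exclusion: 6! - 2×(6-1)! + (6-2)! = 720 - 240 + 24 = 504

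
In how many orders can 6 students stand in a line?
6! = 720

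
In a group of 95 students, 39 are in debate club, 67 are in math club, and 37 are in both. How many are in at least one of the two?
|A∪B| = |A| + |B| - |A∩B| = 39 + 67 - 37 = 69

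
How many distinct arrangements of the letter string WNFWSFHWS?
9! / (1! × 2! × 3! × 2! × 1!) = 15120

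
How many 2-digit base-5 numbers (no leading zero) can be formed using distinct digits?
First digit: 4 choices (nonzero). Then descending: 4 × 4 = 16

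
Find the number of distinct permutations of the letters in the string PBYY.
4! / (2! × 1! × 1!) = 12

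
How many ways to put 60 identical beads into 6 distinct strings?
C(60+6-1, 6-1) = C(65, 5) = 8259888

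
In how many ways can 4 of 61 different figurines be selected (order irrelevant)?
C(61,4) = 61!/(4!×57!) = 521855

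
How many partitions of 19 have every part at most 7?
Let r_j(i) = number of partitions of i into parts ≤ j, for i = 0..19. r_1(i) = 1 for all i; r_j(i) = r_{j-1}(i) + r_j(i-j). Rows j = 2..7: ≤2: 1 1 2 2 3 3 4 4 5 5 6 6 7 7 8 8 9 9 10 10; ≤3: 1 1 2 3 4 5 7 8 10 12 14 16 19 21 24 27 30 33 37 40; ≤4: 1 1 2 3 5 6 9 11 15 18 23 27 34 39 47 54 64 72 84 94; ≤5: 1 1 2 3 5 7 10 13 18 23 30 37 47 57 70 84 101 119 141 164; ≤6: 1 1 2 3 5 7 11 14 20 26 35 44 58 71 90 110 136 163 199 235; ≤7: 1 1 2 3 5 7 11 15 21 28 38 49 65 82 105 131 164 201 248 300. r_7(19) = 300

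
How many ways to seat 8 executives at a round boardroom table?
Circular: fix one position, arrange the rest. (8-1)! = 5040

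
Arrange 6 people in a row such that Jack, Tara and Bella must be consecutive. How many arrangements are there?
Treat the 3 as one block: (6-3+1)! × 3! = 24 × 6 = 144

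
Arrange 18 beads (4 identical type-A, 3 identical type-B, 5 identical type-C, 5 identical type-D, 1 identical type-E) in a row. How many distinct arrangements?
18! / (4! × 3! × 5! × 5! × 1!) = 3087564480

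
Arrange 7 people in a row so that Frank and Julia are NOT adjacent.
Total - adjacent = 7! - (7-1)!×2 = 5040 - 1440 = 3600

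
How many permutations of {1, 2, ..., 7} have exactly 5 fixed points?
Choose the 5 fixed points C(7,5) = 21, derange the rest: !2 = Σ_{j=0}^{2} (-1)^j·2!/j! = 2 - 2 + 1 = 1. Product = 21 × 1 = 21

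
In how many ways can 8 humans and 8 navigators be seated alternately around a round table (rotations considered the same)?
Fix one of the humans: (8-1)! ways for the remaining humans, × 8! ways for the navigators = 5040 × 40320 = 203212800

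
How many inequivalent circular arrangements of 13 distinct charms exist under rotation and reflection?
(13-1)!/2 = 479001600/2 = 239500800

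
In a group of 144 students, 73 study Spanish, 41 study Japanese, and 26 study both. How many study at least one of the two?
|A∪B| = |A| + |B| - |A∩B| = 73 + 41 - 26 = 88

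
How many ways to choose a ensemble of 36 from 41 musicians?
C(41,36) = 41!/(36!×5!) = 749398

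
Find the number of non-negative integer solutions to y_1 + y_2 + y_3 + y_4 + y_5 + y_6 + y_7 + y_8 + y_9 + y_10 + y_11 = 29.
C(29+11-1, 11-1) = C(39, 10) = 635745396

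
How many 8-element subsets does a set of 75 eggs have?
C(75,8) = 75!/(8!×67!) = 16871053725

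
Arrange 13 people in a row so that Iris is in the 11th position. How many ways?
Fix one position: (13-1)! = 479001600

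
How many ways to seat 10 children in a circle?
Circular: fix one position, arrange the rest. (10-1)! = 362880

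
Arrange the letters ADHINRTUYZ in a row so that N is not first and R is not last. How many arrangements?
By inclusion-exclusion: 10! - 2×(10-1)! + (10-2)! = 3628800 - 725760 + 40320 = 2943360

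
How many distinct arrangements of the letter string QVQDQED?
7! / (1! × 3! × 2! × 1!) = 420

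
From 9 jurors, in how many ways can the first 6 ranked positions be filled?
P(9,6) = 9!/(9-6)! = 60480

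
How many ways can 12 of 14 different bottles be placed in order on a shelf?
P(14,12) = 14!/(14-12)! = 43589145600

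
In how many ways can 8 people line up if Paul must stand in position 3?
Fix one position: (8-1)! = 5040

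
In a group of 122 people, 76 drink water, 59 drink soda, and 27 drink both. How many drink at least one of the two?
|A∪B| = |A| + |B| - |A∩B| = 76 + 59 - 27 = 108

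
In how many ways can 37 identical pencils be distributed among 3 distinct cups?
C(37+3-1, 3-1) = C(39, 2) = 741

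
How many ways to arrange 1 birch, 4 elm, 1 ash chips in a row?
6! / (1! × 4! × 1!) = 30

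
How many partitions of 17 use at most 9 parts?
By conjugation, equals partitions of 17 into parts ≤ 9. Let r_j(i) = number of partitions of i into parts ≤ j, for i = 0..17. r_1(i) = 1 for all i; r_j(i) = r_{j-1}(i) + r_j(i-j). Rows j = 2..9: ≤2: 1 1 2 2 3 3 4 4 5 5 6 6 7 7 8 8 9 9; ≤3: 1 1 2 3 4 5 7 8 10 12 14 16 19 21 24 27 30 33; ≤4: 1 1 2 3 5 6 9 11 15 18 23 27 34 39 47 54 64 72; ≤5: 1 1 2 3 5 7 10 13 18 23 30 37 47 57 70 84 101 119; ≤6: 1 1 2 3 5 7 11 14 20 26 35 44 58 71 90 110 136 163; ≤7: 1 1 2 3 5 7 11 15 21 28 38 49 65 82 105 131 164 201; ≤8: 1 1 2 3 5 7 11 15 22 29 40 52 70 89 116 146 186 230; ≤9: 1 1 2 3 5 7 11 15 22 30 41 54 73 94 123 157 201 252. r_9(17) = 252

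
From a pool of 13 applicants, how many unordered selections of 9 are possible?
C(13,9) = 13!/(9!×4!) = 715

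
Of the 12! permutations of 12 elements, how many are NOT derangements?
Complement of the derangements. !12 = Σ_{j=0}^{12} (-1)^j·12!/j! = 479001600 - 479001600 + 239500800 - 79833600 + 19958400 - 3991680 + 665280 - 95040 + 11880 - 1320 + 132 - 12 + 1 = 176214841. 12! - !12 = 479001600 - 176214841 = 302786759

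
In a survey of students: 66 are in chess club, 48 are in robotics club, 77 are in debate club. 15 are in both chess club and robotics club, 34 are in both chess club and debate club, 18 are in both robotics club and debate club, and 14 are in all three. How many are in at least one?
|A∪B∪C| = 66+48+77-15-34-18+14 = 138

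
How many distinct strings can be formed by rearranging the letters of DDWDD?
5! / (1! × 4!) = 5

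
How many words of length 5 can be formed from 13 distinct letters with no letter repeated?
P(13,5) = 13!/(13-5)! = 154440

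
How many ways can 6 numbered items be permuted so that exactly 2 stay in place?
Choose the 2 fixed points C(6,2) = 15, derange the rest: !4 = Σ_{j=0}^{4} (-1)^j·4!/j! = 24 - 24 + 12 - 4 + 1 = 9. Product = 15 × 9 = 135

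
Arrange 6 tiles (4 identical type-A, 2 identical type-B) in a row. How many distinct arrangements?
6! / (4! × 2!) = 15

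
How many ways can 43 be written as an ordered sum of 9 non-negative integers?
C(43+9-1, 9-1) = C(51, 8) = 636763050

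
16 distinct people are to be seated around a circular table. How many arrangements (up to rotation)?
Circular: fix one position, arrange the rest. (16-1)! = 1307674368000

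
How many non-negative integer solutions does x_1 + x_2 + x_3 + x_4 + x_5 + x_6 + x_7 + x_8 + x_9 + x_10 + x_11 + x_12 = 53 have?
C(53+12-1, 12-1) = C(64, 11) = 743595781824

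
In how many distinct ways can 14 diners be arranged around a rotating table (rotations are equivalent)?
Circular: fix one position, arrange the rest. (14-1)! = 6227020800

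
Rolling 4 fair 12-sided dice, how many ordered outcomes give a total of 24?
Coefficient of x^24 in (x + x² + ... + x^12)^4. By inclusion-exclusion on dice exceeding 12: Σ_j (-1)^j C(4,j)·C(24-1-12j, 3) = C(4,0)·C(23,3) - C(4,1)·C(11,3) = 1·1771 - 4·165 = 1111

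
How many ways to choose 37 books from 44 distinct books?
C(44,37) = 44!/(37!×7!) = 38320568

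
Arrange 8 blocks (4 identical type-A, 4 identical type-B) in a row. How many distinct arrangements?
8! / (4! × 4!) = 70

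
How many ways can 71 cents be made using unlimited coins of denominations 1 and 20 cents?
Coefficient of x^71 in 1/(1-x^1) · 1/(1-x^20). Use j coins of 20 for j = 0..⌊71/20⌋ = 3, the rest in 1s: 3 + 1 = 4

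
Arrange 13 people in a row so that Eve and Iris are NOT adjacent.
Total - adjacent = 13! - (13-1)!×2 = 6227020800 - 958003200 = 5269017600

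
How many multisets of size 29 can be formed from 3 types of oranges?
C(29+3-1, 3-1) = C(31, 2) = 465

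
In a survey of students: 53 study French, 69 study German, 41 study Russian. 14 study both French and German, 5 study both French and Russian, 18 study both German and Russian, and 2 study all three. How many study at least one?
|A∪B∪C| = 53+69+41-14-5-18+2 = 128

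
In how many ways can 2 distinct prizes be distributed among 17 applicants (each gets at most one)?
P(17,2) = 17!/(17-2)! = 272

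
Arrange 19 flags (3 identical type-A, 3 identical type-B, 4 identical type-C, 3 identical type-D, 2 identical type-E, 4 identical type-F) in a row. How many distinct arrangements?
19! / (3! × 3! × 4! × 3! × 2! × 4!) = 488864376000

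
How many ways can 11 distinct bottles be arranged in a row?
11! = 39916800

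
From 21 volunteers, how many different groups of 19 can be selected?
C(21,19) = 21!/(19!×2!) = 210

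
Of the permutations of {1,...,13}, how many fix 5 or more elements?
Exactly j fixed points: C(13,j)·!(13-j); sum over j ≥ 5 (derangement numbers via !m = (m-1)·(!(m-1) + !(m-2)): !0..!8 = 1, 0, 1, 2, 9, 44, 265, 1854, 14833). Σ_{j=5}^{13} C(13,j)·!(13-j) = C(13,5)·!8 + C(13,6)·!7 + C(13,7)·!6 + C(13,8)·!5 + C(13,9)·!4 + C(13,10)·!3 + C(13,11)·!2 + C(13,12)·!1 + C(13,13)·!0 = 1287·14833 + 1716·1854 + 1716·265 + 1287·44 + 715·9 + 286·2 + 78·1 + 13·0 + 1·1 = 22789989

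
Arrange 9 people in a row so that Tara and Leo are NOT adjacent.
Total - adjacent = 9! - (9-1)!×2 = 362880 - 80640 = 282240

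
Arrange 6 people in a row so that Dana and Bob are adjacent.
Treat as block: (6-1)! × 2! = 120 × 2 = 240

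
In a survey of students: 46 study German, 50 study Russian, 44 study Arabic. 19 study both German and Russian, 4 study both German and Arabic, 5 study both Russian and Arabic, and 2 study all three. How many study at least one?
|A∪B∪C| = 46+50+44-19-4-5+2 = 114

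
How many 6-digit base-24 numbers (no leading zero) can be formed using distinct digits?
First digit: 23 choices (nonzero). Then descending: 23 × 23 × 22 × 21 × 20 × 19 = 92871240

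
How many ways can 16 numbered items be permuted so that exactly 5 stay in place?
Choose the 5 fixed points C(16,5) = 4368, derange the rest: !11 = Σ_{j=0}^{11} (-1)^j·11!/j! = 39916800 - 39916800 + 19958400 - 6652800 + 1663200 - 332640 + 55440 - 7920 + 990 - 110 + 11 - 1 = 14684570. Product = 4368 × 14684570 = 64142201760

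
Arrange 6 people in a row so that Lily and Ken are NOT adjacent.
Total - adjacent = 6! - (6-1)!×2 = 720 - 240 = 480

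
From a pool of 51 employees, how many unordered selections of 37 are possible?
C(51,37) = 51!/(37!×14!) = 1292706174900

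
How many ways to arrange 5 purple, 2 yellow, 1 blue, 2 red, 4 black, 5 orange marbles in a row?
19! / (5! × 2! × 1! × 2! × 4! × 5!) = 87995587680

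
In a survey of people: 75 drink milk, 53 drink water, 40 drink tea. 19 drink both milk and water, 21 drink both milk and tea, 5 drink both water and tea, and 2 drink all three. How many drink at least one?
|A∪B∪C| = 75+53+40-19-21-5+2 = 125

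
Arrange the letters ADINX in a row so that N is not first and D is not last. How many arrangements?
By inclusion-exclusion: 5! - 2×(5-1)! + (5-2)! = 120 - 48 + 6 = 78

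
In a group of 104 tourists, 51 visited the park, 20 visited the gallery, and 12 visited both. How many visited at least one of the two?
|A∪B| = |A| + |B| - |A∩B| = 51 + 20 - 12 = 59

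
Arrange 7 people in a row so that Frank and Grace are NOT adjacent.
Total - adjacent = 7! - (7-1)!×2 = 5040 - 1440 = 3600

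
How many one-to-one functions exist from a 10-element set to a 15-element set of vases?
P(15,10) = 15!/(15-10)! = 10897286400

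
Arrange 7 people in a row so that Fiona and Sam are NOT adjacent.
Total - adjacent = 7! - (7-1)!×2 = 5040 - 1440 = 3600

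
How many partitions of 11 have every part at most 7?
Let r_j(i) = number of partitions of i into parts ≤ j, for i = 0..11. r_1(i) = 1 for all i; r_j(i) = r_{j-1}(i) + r_j(i-j). Rows j = 2..7: ≤2: 1 1 2 2 3 3 4 4 5 5 6 6; ≤3: 1 1 2 3 4 5 7 8 10 12 14 16; ≤4: 1 1 2 3 5 6 9 11 15 18 23 27; ≤5: 1 1 2 3 5 7 10 13 18 23 30 37; ≤6: 1 1 2 3 5 7 11 14 20 26 35 44; ≤7: 1 1 2 3 5 7 11 15 21 28 38 49. r_7(11) = 49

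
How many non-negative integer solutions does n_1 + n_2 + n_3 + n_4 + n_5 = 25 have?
C(25+5-1, 5-1) = C(29, 4) = 23751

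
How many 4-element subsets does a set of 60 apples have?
C(60,4) = 60!/(4!×56!) = 487635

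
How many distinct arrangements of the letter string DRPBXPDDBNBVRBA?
15! / (3! × 4! × 1! × 1! × 1! × 2! × 1! × 2!) = 2270268000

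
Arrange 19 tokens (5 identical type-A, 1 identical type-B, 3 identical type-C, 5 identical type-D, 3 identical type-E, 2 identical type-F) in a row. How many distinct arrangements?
19! / (5! × 1! × 3! × 5! × 3! × 2!) = 117327450240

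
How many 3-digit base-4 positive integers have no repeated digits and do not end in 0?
Last digit: 3 nonzero choices. First digit: 2 (nonzero, ≠last). Middle 1: P(2,1) = 2. Total = 12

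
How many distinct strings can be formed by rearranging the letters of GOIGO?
5! / (1! × 2! × 2!) = 30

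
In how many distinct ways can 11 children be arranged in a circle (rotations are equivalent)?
Circular: fix one position, arrange the rest. (11-1)! = 3628800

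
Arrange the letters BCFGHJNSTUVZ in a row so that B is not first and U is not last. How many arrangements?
By inclusion-exclusion: 12! - 2×(12-1)! + (12-2)! = 479001600 - 79833600 + 3628800 = 402796800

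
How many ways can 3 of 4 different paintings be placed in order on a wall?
P(4,3) = 4!/(4-3)! = 24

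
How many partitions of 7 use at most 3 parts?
By conjugation, equals partitions of 7 into parts ≤ 3. Let r_j(i) = number of partitions of i into parts ≤ j, for i = 0..7. r_1(i) = 1 for all i; r_j(i) = r_{j-1}(i) + r_j(i-j). Rows j = 2..3: ≤2: 1 1 2 2 3 3 4 4; ≤3: 1 1 2 3 4 5 7 8. r_3(7) = 8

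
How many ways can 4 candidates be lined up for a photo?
4! = 24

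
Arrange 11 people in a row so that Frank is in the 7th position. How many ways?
Fix one position: (11-1)! = 3628800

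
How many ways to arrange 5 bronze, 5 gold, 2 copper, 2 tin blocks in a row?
14! / (5! × 5! × 2! × 2!) = 1513512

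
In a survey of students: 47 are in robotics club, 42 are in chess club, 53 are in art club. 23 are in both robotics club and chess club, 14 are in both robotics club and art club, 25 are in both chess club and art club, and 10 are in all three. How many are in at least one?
|A∪B∪C| = 47+42+53-23-14-25+10 = 90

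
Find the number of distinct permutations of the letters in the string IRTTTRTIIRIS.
12! / (4! × 1! × 3! × 4!) = 138600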